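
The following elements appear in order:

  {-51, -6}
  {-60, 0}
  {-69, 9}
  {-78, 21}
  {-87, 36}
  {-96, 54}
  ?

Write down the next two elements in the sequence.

First part: -51, -60, -69, -78, -87, -96 → -105 → -114 (−9 each step).
For the second part, differences are 6, 9, 12, … (increasing by 3 each time): -6, 0, 9, 21, 36, 54 → 75 → 99.
So the next two elements are {-105, 75} and {-114, 99}.

{-105, 75}, {-114, 99}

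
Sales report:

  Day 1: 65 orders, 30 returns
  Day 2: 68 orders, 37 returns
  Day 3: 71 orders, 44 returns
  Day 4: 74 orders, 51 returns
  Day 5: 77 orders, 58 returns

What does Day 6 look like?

Orders: +3 each step; 65, 68, 71, 74, 77 → 80.
Returns: 30, 37, 44, 51, 58 → 65 (+7 each step).
So the next line is 80 orders, 65 returns.

80 orders, 65 returns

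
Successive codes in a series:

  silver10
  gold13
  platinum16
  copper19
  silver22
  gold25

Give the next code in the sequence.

platinum28

For the metal, repeats silver → gold → platinum → copper: silver, gold, platinum, copper, silver, gold → platinum.
Second component: 10, 13, 16, 19, 22, 25 → 28 (+3 each step).
Combining the parts gives platinum28.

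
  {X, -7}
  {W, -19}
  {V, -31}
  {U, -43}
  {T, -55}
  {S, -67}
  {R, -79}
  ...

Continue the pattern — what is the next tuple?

{Q, -91}

Letter: letters move back 1 place in the alphabet, so X, W, V, U, T, S, R → Q.
Second entry: -7, -19, -31, -43, -55, -67, -79 → -91 (−12 each step).
So the next tuple is {Q, -91}.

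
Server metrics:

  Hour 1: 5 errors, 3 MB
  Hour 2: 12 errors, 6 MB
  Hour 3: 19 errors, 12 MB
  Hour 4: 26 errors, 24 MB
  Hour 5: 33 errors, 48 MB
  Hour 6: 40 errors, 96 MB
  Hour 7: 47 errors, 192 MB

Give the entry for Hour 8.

Errors — +7 each step: 5, 12, 19, 26, 33, 40, 47 → 54.
MB — ×2 each step: 3, 6, 12, 24, 48, 96, 192 → 384.
So the next line is 54 errors, 384 MB.

54 errors, 384 MB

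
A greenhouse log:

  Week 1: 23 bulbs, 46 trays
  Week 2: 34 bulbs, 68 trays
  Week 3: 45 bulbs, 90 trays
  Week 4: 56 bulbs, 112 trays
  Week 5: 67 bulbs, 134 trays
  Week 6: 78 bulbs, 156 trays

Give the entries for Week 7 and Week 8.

Bulbs — +11 each step: 23, 34, 45, 56, 67, 78 → 89 → 100.
Trays — always 2 × the bulbs: 46, 68, 90, 112, 134, 156 → 178 → 200.
So the next two records are 89 bulbs, 178 trays and 100 bulbs, 200 trays.

89 bulbs, 178 trays; 100 bulbs, 200 trays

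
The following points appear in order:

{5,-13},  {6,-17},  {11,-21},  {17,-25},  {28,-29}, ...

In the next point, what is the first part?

45

First part — each term is the sum of the two before it: 5, 6, 11, 17, 28 → 45.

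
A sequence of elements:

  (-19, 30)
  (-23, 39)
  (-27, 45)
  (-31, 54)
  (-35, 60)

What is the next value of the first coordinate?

First coordinate: -19, -23, -27, -31, -35 → -39 (−4 each step).

-39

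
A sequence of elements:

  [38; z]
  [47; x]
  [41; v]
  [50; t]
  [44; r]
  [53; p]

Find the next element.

First value goes 38, 47, 41, 50, 44, 53 → 47 (alternating steps +9, −6, +9, −6, …).
Letter: letters move back 2 places in the alphabet, so z, x, v, t, r, p → n.
So the next element is [47; n].

[47; n]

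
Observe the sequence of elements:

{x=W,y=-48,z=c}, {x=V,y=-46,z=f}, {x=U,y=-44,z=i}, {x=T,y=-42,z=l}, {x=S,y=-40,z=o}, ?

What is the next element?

X: letters move back 1 place in the alphabet; W, V, U, T, S → R.
Y: -48, -46, -44, -42, -40 → -38 (+2 each step).
Z goes c, f, i, l, o → r (letters move forward 3 places in the alphabet).
So the next element is {x=R,y=-38,z=r}.

{x=R,y=-38,z=r}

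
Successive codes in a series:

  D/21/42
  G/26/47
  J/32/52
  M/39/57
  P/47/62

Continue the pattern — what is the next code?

S/56/67

Letter — letters move forward 3 places in the alphabet: D, G, J, M, P → S.
Second component: differences are 5, 6, 7, … (increasing by 1 each time); 21, 26, 32, 39, 47 → 56.
Third component — +5 each step: 42, 47, 52, 57, 62 → 67.
So the next code is S/56/67.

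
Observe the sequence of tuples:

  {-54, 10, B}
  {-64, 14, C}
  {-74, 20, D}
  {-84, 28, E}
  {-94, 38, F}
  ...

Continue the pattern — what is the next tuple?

First value — −10 each step: -54, -64, -74, -84, -94 → -104.
Second value — differences are 4, 6, 8, … (increasing by 2 each time): 10, 14, 20, 28, 38 → 50.
Letter — letters move forward 1 place in the alphabet: B, C, D, E, F → G.
So the next tuple is {-104, 50, G}.

{-104, 50, G}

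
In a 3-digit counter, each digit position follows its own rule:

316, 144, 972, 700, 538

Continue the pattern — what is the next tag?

First digit: −2 each step, mod 10, so 3, 1, 9, 7, 5 → 3.
For the second digit, +3 each step, mod 10: 1, 4, 7, 0, 3 → 6.
Third digit — −2 each step, mod 10: 6, 4, 2, 0, 8 → 6.
So the next tag is 366.

366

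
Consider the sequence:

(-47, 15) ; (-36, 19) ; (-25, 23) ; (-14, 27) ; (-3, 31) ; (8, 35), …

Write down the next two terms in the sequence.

(19, 39), (30, 43)

First slot: +11 each step; -47, -36, -25, -14, -3, 8 → 19 → 30.
Second slot: 15, 19, 23, 27, 31, 35 → 39 → 43 (+4 each step).
So the next two terms are (19, 39) and (30, 43).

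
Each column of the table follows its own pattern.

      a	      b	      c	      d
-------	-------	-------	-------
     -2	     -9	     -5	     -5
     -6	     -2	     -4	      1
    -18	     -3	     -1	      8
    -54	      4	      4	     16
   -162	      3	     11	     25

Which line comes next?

Column a: ×3 each step, so -2, -6, -18, -54, -162 → -486.
Column b: -9, -2, -3, 4, 3 → 10 (alternating steps +7, −1, +7, −1, …).
Column c — differences are 1, 3, 5, … (increasing by 2 each time): -5, -4, -1, 4, 11 → 20.
Column d — differences are 6, 7, 8, … (increasing by 1 each time): -5, 1, 8, 16, 25 → 35.
So the next line is -486  10  20  35.

-486  10  20  35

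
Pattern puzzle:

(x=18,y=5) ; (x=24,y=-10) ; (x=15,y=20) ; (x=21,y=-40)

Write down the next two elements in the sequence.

X: alternating steps +6, −9, +6, −9, …; 18, 24, 15, 21 → 12 → 18.
Y — ×(-2) each step: 5, -10, 20, -40 → 80 → -160.
Putting the parts together: (x=12,y=80) and then (x=18,y=-160).

(x=12,y=80), (x=18,y=-160)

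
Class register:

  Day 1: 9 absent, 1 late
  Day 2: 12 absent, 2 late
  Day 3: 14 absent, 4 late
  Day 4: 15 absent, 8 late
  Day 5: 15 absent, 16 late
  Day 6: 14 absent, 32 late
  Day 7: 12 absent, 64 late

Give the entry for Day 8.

For the absent, differences are 3, 2, 1, … (decreasing by 1 each time): 9, 12, 14, 15, 15, 14, 12 → 9.
Late: ×2 each step; 1, 2, 4, 8, 16, 32, 64 → 128.
Putting it together: 9 absent, 128 late.

9 absent, 128 late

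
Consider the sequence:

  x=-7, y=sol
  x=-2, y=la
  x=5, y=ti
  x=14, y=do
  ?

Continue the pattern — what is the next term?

For the x, differences are 5, 7, 9, … (increasing by 2 each time): -7, -2, 5, 14 → 25.
Y — runs through the solfège scale do→ti: sol, la, ti, do → re.
Putting it together: x=25, y=re.

x=25, y=re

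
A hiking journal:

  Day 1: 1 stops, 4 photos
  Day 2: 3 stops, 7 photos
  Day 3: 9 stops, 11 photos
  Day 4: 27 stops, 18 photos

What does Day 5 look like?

81 stops, 29 photos

Stops: ×3 each step; 1, 3, 9, 27 → 81.
Photos — each term is the sum of the two before it: 4, 7, 11, 18 → 29.
Combining the parts gives 81 stops, 29 photos.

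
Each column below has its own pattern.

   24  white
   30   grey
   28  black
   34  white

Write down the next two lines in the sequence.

32  grey; 38  black

First component — alternating steps +6, −2, +6, −2, …: 24, 30, 28, 34 → 32 → 38.
Shade: repeats white → grey → black; white, grey, black, white → grey → black.
Putting the parts together: 32  grey and then 38  black.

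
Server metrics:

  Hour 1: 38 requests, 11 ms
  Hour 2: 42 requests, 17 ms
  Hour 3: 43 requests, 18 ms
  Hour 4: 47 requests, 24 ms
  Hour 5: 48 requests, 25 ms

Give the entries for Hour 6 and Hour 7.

For the requests, alternating steps +4, +1, +4, +1, …: 38, 42, 43, 47, 48 → 52 → 53.
Ms goes 11, 17, 18, 24, 25 → 31 → 32 (alternating steps +6, +1, +6, +1, …).
So the next two records are 52 requests, 31 ms and 53 requests, 32 ms.

52 requests, 31 ms; 53 requests, 32 ms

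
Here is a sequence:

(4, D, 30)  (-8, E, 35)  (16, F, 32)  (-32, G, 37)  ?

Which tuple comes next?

(64, H, 34)

For the first value, ×(-2) each step: 4, -8, 16, -32 → 64.
For the letter, letters move forward 1 place in the alphabet: D, E, F, G → H.
Third value: 30, 35, 32, 37 → 34 (alternating steps +5, −3, +5, −3, …).
Putting it together: (64, H, 34).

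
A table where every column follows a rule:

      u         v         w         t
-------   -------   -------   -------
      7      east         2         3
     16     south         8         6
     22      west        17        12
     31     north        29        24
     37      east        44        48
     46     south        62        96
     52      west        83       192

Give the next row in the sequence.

61  north  107  384

Column u: alternating steps +9, +6, +9, +6, …; 7, 16, 22, 31, 37, 46, 52 → 61.
Column v — repeats east → south → west → north: east, south, west, north, east, south, west → north.
Column w: differences are 6, 9, 12, … (increasing by 3 each time), so 2, 8, 17, 29, 44, 62, 83 → 107.
Column t: ×2 each step, so 3, 6, 12, 24, 48, 96, 192 → 384.
Putting it together: 61  north  107  384.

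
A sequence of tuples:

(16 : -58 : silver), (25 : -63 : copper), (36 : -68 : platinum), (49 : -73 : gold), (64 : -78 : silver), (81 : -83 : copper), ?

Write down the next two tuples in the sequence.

(100 : -88 : platinum), (121 : -93 : gold)

First component: perfect squares: 4², 5², 6², …, so 16, 25, 36, 49, 64, 81 → 100 → 121.
Second component — −5 each step: -58, -63, -68, -73, -78, -83 → -88 → -93.
Metal: silver, copper, platinum, gold, silver, copper → platinum → gold (repeats silver → copper → platinum → gold).
Putting the parts together: (100 : -88 : platinum) and then (121 : -93 : gold).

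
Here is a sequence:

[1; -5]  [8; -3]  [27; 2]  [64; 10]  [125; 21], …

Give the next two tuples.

First value — perfect cubes: 1³, 2³, 3³, …: 1, 8, 27, 64, 125 → 216 → 343.
Second value: differences are 2, 5, 8, … (increasing by 3 each time); -5, -3, 2, 10, 21 → 35 → 52.
So the next two tuples are [216; 35] and [343; 52].

[216; 35], [343; 52]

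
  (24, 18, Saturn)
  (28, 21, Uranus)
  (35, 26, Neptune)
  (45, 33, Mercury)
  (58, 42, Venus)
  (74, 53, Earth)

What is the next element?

(93, 66, Mars)

First value: differences are 4, 7, 10, … (increasing by 3 each time); 24, 28, 35, 45, 58, 74 → 93.
Second value: 18, 21, 26, 33, 42, 53 → 66 (differences are 3, 5, 7, … (increasing by 2 each time)).
For the planet, runs through the planets Mercury→Neptune: Saturn, Uranus, Neptune, Mercury, Venus, Earth → Mars.
Combining the parts gives (93, 66, Mars).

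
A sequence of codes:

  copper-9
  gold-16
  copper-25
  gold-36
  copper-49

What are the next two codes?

Metal: alternates copper ↔ gold; copper, gold, copper, gold, copper → gold → copper.
For the second component, perfect squares: 3², 4², 5², …: 9, 16, 25, 36, 49 → 64 → 81.
Putting the parts together: gold-64 and then copper-81.

gold-64, copper-81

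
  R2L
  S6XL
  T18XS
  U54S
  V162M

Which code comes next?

W486L

For the letter, letters move forward 1 place in the alphabet: R, S, T, U, V → W.
Second component: ×3 each step; 2, 6, 18, 54, 162 → 486.
For the size, runs through clothing sizes XS→XL: L, XL, XS, S, M → L.
Putting it together: W486L.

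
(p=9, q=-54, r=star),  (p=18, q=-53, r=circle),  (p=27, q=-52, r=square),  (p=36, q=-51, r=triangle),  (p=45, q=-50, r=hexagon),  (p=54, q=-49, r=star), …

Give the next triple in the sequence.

(p=63, q=-48, r=circle)

P: 9, 18, 27, 36, 45, 54 → 63 (+9 each step).
Q: +1 each step, so -54, -53, -52, -51, -50, -49 → -48.
R goes star, circle, square, triangle, hexagon, star → circle (repeats star → circle → square → triangle → hexagon).
So the next triple is (p=63, q=-48, r=circle).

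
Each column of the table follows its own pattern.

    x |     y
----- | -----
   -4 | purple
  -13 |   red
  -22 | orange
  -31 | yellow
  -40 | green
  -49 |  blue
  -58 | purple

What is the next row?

-67  red

Column x: −9 each step, so -4, -13, -22, -31, -40, -49, -58 → -67.
For the column y, repeats purple → red → orange → yellow → green → blue: purple, red, orange, yellow, green, blue, purple → red.
Combining the parts gives -67  red.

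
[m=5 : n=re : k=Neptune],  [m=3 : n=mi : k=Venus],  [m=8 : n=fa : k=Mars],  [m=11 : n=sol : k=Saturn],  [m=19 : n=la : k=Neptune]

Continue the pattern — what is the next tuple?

M: each term is the sum of the two before it, so 5, 3, 8, 11, 19 → 30.
N — runs through the solfège scale do→ti: re, mi, fa, sol, la → ti.
For the k, repeats Neptune → Venus → Mars → Saturn: Neptune, Venus, Mars, Saturn, Neptune → Venus.
Putting it together: [m=30 : n=ti : k=Venus].

[m=30 : n=ti : k=Venus]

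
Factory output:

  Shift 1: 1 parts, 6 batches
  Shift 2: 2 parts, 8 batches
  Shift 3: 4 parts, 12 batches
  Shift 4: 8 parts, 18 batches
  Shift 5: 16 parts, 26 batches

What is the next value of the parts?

Parts: 1, 2, 4, 8, 16 → 32 (×2 each step).

32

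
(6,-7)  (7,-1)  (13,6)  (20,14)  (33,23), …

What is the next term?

First coordinate — each term is the sum of the two before it: 6, 7, 13, 20, 33 → 53.
Second coordinate — differences are 6, 7, 8, … (increasing by 1 each time): -7, -1, 6, 14, 23 → 33.
Combining the parts gives (53,33).

(53,33)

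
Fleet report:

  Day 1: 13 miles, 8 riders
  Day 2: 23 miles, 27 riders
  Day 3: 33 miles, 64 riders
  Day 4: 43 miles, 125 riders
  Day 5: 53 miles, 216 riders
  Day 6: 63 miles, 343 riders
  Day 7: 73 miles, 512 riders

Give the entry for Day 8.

Miles: +10 each step; 13, 23, 33, 43, 53, 63, 73 → 83.
Riders — perfect cubes: 2³, 3³, 4³, …: 8, 27, 64, 125, 216, 343, 512 → 729.
Putting it together: 83 miles, 729 riders.

83 miles, 729 riders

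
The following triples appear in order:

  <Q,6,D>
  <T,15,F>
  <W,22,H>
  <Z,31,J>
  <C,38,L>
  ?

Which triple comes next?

For the first letter, letters move forward 3 places in the alphabet, wrapping Z→A: Q, T, W, Z, C → F.
Second entry: 6, 15, 22, 31, 38 → 47 (alternating steps +9, +7, +9, +7, …).
Second letter: D, F, H, J, L → N (letters move forward 2 places in the alphabet).
Combining the parts gives <F,47,N>.

<F,47,N>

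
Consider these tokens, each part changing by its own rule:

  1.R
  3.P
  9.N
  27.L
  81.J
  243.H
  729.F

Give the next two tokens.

2187.D then 6561.B

First component: ×3 each step; 1, 3, 9, 27, 81, 243, 729 → 2187 → 6561.
For the letter, letters move back 2 places in the alphabet: R, P, N, L, J, H, F → D → B.
So the next two tokens are 2187.D and 6561.B.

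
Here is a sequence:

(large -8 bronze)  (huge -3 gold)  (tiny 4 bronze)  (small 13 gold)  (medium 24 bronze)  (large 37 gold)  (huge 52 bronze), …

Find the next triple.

Size: repeats large → huge → tiny → small → medium; large, huge, tiny, small, medium, large, huge → tiny.
Second entry: -8, -3, 4, 13, 24, 37, 52 → 69 (differences are 5, 7, 9, … (increasing by 2 each time)).
Rank goes bronze, gold, bronze, gold, bronze, gold, bronze → gold (alternates bronze ↔ gold).
Putting it together: (tiny 69 gold).

(tiny 69 gold)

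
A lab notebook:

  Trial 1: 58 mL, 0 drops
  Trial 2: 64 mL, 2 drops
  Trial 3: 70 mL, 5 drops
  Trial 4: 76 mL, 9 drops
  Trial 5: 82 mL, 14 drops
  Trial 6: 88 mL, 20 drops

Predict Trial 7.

ML — +6 each step: 58, 64, 70, 76, 82, 88 → 94.
For the drops, differences are 2, 3, 4, … (increasing by 1 each time): 0, 2, 5, 9, 14, 20 → 27.
Putting it together: 94 mL, 27 drops.

94 mL, 27 drops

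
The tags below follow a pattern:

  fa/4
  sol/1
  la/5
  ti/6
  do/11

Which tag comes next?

Note goes fa, sol, la, ti, do → re (runs through the solfège scale do→ti).
Second component — each term is the sum of the two before it: 4, 1, 5, 6, 11 → 17.
Combining the parts gives re/17.

re/17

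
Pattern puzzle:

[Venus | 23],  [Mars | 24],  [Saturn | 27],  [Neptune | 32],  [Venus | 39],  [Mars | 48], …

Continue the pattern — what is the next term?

[Saturn | 59]

Planet: Venus, Mars, Saturn, Neptune, Venus, Mars → Saturn (repeats Venus → Mars → Saturn → Neptune).
Second component goes 23, 24, 27, 32, 39, 48 → 59 (differences are 1, 3, 5, … (increasing by 2 each time)).
Putting it together: [Saturn | 59].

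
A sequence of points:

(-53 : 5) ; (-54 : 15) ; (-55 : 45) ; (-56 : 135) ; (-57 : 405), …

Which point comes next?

For the first value, −1 each step: -53, -54, -55, -56, -57 → -58.
Second value: 5, 15, 45, 135, 405 → 1215 (×3 each step).
So the next point is (-58 : 1215).

(-58 : 1215)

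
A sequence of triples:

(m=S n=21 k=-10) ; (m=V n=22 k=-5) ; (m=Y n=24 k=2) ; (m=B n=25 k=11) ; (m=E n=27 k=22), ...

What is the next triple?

M — letters move forward 3 places in the alphabet, wrapping Z→A: S, V, Y, B, E → H.
N: alternating steps +1, +2, +1, +2, …; 21, 22, 24, 25, 27 → 28.
K: differences are 5, 7, 9, … (increasing by 2 each time), so -10, -5, 2, 11, 22 → 35.
Combining the parts gives (m=H n=28 k=35).

(m=H n=28 k=35)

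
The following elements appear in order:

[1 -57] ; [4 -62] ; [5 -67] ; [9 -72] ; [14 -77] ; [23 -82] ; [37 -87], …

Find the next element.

[60 -92]

For the first slot, each term is the sum of the two before it: 1, 4, 5, 9, 14, 23, 37 → 60.
Second slot: −5 each step; -57, -62, -67, -72, -77, -82, -87 → -92.
Putting it together: [60 -92].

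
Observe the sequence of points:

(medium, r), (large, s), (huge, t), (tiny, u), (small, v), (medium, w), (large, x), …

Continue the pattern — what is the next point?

(huge, y)

Size — repeats medium → large → huge → tiny → small: medium, large, huge, tiny, small, medium, large → huge.
Letter — letters move forward 1 place in the alphabet: r, s, t, u, v, w, x → y.
Putting it together: (huge, y).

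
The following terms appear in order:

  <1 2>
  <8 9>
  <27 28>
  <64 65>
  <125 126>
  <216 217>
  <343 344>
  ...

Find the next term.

First slot goes 1, 8, 27, 64, 125, 216, 343 → 512 (perfect cubes: 1³, 2³, 3³, …).
Second slot goes 2, 9, 28, 65, 126, 217, 344 → 513 (always 1 more than the first slot).
So the next term is <512 513>.

<512 513>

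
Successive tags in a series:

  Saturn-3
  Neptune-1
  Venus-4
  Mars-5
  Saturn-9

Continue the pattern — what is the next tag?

Planet: repeats Saturn → Neptune → Venus → Mars, so Saturn, Neptune, Venus, Mars, Saturn → Neptune.
Second component: each term is the sum of the two before it; 3, 1, 4, 5, 9 → 14.
Combining the parts gives Neptune-14.

Neptune-14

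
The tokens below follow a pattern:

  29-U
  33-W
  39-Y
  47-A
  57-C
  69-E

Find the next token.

83-G

For the first component, differences are 4, 6, 8, … (increasing by 2 each time): 29, 33, 39, 47, 57, 69 → 83.
Letter: letters move forward 2 places in the alphabet, wrapping Z→A; U, W, Y, A, C, E → G.
So the next token is 83-G.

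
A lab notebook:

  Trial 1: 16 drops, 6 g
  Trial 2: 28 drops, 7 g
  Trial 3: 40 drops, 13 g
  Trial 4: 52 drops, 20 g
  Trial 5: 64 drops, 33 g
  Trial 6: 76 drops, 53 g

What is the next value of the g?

86

Drops: 16, 28, 40, 52, 64, 76 → 88 (+12 each step).
G: each term is the sum of the two before it, so 6, 7, 13, 20, 33, 53 → 86.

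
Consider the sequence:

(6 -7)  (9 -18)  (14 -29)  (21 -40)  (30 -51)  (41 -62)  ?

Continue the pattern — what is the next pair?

(54 -73)

First coordinate: 6, 9, 14, 21, 30, 41 → 54 (differences are 3, 5, 7, … (increasing by 2 each time)).
Second coordinate: -7, -18, -29, -40, -51, -62 → -73 (−11 each step).
Combining the parts gives (54 -73).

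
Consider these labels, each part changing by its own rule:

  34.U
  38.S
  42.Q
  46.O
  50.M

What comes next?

54.K

First component goes 34, 38, 42, 46, 50 → 54 (+4 each step).
Letter goes U, S, Q, O, M → K (letters move back 2 places in the alphabet).
So the next label is 54.K.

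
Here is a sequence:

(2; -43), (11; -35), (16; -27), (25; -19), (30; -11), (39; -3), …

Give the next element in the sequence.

(44; 5)

First component: alternating steps +9, +5, +9, +5, …; 2, 11, 16, 25, 30, 39 → 44.
For the second component, +8 each step: -43, -35, -27, -19, -11, -3 → 5.
Putting it together: (44; 5).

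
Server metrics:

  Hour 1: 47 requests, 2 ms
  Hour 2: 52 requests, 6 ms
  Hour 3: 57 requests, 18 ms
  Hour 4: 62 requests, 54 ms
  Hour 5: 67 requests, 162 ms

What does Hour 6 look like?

72 requests, 486 ms

Requests — +5 each step: 47, 52, 57, 62, 67 → 72.
Ms: ×3 each step, so 2, 6, 18, 54, 162 → 486.
Combining the parts gives 72 requests, 486 ms.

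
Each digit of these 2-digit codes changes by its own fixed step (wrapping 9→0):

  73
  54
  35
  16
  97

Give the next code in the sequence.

First digit: −2 each step, mod 10, so 7, 5, 3, 1, 9 → 7.
Second digit: +1 each step, mod 10; 3, 4, 5, 6, 7 → 8.
Putting it together: 78.

78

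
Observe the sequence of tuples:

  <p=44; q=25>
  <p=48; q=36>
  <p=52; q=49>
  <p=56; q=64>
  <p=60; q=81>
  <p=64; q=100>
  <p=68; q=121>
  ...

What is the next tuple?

P: +4 each step, so 44, 48, 52, 56, 60, 64, 68 → 72.
Q: perfect squares: 5², 6², 7², …; 25, 36, 49, 64, 81, 100, 121 → 144.
So the next tuple is <p=72; q=144>.

<p=72; q=144>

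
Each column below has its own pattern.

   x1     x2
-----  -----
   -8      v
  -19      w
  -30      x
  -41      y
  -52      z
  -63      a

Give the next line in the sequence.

Column x1 — −11 each step: -8, -19, -30, -41, -52, -63 → -74.
Column x2 — letters move forward 1 place in the alphabet, wrapping Z→A: v, w, x, y, z, a → b.
So the next line is -74  b.

-74  b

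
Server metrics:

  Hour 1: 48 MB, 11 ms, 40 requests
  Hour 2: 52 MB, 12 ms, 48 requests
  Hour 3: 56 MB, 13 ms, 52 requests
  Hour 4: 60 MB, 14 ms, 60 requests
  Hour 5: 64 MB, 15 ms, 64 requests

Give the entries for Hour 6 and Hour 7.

68 MB, 16 ms, 72 requests; 72 MB, 17 ms, 76 requests

MB goes 48, 52, 56, 60, 64 → 68 → 72 (+4 each step).
For the ms, +1 each step: 11, 12, 13, 14, 15 → 16 → 17.
Requests — alternating steps +8, +4, +8, +4, …: 40, 48, 52, 60, 64 → 72 → 76.
So the next two records are 68 MB, 16 ms, 72 requests and 72 MB, 17 ms, 76 requests.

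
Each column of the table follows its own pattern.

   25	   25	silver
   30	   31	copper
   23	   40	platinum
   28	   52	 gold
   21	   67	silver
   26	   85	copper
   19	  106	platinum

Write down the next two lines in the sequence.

24  130  gold; 17  157  silver

First component: 25, 30, 23, 28, 21, 26, 19 → 24 → 17 (alternating steps +5, −7, +5, −7, …).
Second component: 25, 31, 40, 52, 67, 85, 106 → 130 → 157 (differences are 6, 9, 12, … (increasing by 3 each time)).
For the metal, repeats silver → copper → platinum → gold: silver, copper, platinum, gold, silver, copper, platinum → gold → silver.
So the next two lines are 24  130  gold and 17  157  silver.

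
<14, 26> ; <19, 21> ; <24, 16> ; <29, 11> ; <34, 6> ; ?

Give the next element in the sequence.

<39, 1>

First coordinate: +5 each step; 14, 19, 24, 29, 34 → 39.
Second coordinate goes 26, 21, 16, 11, 6 → 1 (together with the first coordinate always sums to 40).
Putting it together: <39, 1>.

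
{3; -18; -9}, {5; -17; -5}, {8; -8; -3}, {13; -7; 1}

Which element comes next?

First component — each term is the sum of the two before it: 3, 5, 8, 13 → 21.
Second component: alternating steps +1, +9, +1, +9, …; -18, -17, -8, -7 → 2.
Third component: alternating steps +4, +2, +4, +2, …, so -9, -5, -3, 1 → 3.
Putting it together: {21; 2; 3}.

{21; 2; 3}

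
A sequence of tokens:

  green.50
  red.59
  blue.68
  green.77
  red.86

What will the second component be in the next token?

95

For the colour, repeats green → red → blue: green, red, blue, green, red → blue.
Second component: 50, 59, 68, 77, 86 → 95 (+9 each step).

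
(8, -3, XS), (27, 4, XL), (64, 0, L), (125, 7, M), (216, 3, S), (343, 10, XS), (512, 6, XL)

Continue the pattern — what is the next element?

(729, 13, L)

For the first component, perfect cubes: 2³, 3³, 4³, …: 8, 27, 64, 125, 216, 343, 512 → 729.
Second component — alternating steps +7, −4, +7, −4, …: -3, 4, 0, 7, 3, 10, 6 → 13.
Size: repeats XS → XL → L → M → S, so XS, XL, L, M, S, XS, XL → L.
Combining the parts gives (729, 13, L).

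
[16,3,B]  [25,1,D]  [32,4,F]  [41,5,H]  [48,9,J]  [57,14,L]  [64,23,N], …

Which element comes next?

First part goes 16, 25, 32, 41, 48, 57, 64 → 73 (alternating steps +9, +7, +9, +7, …).
Second part — each term is the sum of the two before it: 3, 1, 4, 5, 9, 14, 23 → 37.
Letter: letters move forward 2 places in the alphabet, so B, D, F, H, J, L, N → P.
So the next element is [73,37,P].

[73,37,P]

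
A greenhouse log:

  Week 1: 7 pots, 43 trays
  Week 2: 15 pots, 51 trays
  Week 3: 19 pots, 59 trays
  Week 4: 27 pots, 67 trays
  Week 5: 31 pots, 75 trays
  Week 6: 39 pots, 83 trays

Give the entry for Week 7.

Pots: alternating steps +8, +4, +8, +4, …; 7, 15, 19, 27, 31, 39 → 43.
Trays: +8 each step, so 43, 51, 59, 67, 75, 83 → 91.
So the next line is 43 pots, 91 trays.

43 pots, 91 trays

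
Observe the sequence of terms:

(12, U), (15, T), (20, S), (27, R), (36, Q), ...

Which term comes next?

First part: 12, 15, 20, 27, 36 → 47 (differences are 3, 5, 7, … (increasing by 2 each time)).
Letter — letters move back 1 place in the alphabet: U, T, S, R, Q → P.
Putting it together: (47, P).

(47, P)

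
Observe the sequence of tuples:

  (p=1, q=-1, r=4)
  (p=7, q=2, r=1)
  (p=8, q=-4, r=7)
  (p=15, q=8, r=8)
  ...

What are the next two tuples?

(p=23, q=-16, r=15), (p=38, q=32, r=23)

P: each term is the sum of the two before it; 1, 7, 8, 15 → 23 → 38.
Q: ×(-2) each step; -1, 2, -4, 8 → -16 → 32.
R: always the previous value of the p; 4, 1, 7, 8 → 15 → 23.
Putting the parts together: (p=23, q=-16, r=15) and then (p=38, q=32, r=23).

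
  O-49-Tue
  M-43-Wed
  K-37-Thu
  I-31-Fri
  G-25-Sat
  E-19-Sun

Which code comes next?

Letter — letters move back 2 places in the alphabet: O, M, K, I, G, E → C.
Second component: −6 each step; 49, 43, 37, 31, 25, 19 → 13.
For the day, runs through the weekdays Mon→Sun: Tue, Wed, Thu, Fri, Sat, Sun → Mon.
Putting it together: C-13-Mon.

C-13-Mon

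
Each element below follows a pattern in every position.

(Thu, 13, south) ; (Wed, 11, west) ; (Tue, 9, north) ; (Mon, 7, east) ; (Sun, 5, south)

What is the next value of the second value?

For the day, runs backward through the weekdays Mon→Sun: Thu, Wed, Tue, Mon, Sun → Sat.
Second value — −2 each step: 13, 11, 9, 7, 5 → 3.
Direction: repeats south → west → north → east; south, west, north, east, south → west.

3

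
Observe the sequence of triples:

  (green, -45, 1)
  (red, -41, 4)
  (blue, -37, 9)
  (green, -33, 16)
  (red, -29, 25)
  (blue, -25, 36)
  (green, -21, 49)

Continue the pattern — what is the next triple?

(red, -17, 64)

Colour: repeats green → red → blue; green, red, blue, green, red, blue, green → red.
Second component: -45, -41, -37, -33, -29, -25, -21 → -17 (+4 each step).
Third component: perfect squares: 1², 2², 3², …, so 1, 4, 9, 16, 25, 36, 49 → 64.
Combining the parts gives (red, -17, 64).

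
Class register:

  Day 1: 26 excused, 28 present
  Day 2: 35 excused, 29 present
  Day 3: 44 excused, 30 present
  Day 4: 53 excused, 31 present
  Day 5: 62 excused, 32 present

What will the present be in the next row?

Present: +1 each step; 28, 29, 30, 31, 32 → 33.

33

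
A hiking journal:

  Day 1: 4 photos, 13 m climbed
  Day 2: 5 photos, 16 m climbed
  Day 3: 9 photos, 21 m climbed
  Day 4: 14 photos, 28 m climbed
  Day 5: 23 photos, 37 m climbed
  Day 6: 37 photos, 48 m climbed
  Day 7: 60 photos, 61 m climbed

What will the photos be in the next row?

Photos: each term is the sum of the two before it, so 4, 5, 9, 14, 23, 37, 60 → 97.

97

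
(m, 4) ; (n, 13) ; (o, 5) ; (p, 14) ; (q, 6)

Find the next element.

(r, 15)

Letter: letters move forward 1 place in the alphabet, so m, n, o, p, q → r.
Second part: 4, 13, 5, 14, 6 → 15 (alternating steps +9, −8, +9, −8, …).
Putting it together: (r, 15).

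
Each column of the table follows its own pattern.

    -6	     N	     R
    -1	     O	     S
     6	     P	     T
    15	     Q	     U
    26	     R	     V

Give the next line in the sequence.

First component goes -6, -1, 6, 15, 26 → 39 (differences are 5, 7, 9, … (increasing by 2 each time)).
First letter: letters move forward 1 place in the alphabet; N, O, P, Q, R → S.
Second letter — letters move forward 1 place in the alphabet: R, S, T, U, V → W.
So the next line is 39  S  W.

39  S  W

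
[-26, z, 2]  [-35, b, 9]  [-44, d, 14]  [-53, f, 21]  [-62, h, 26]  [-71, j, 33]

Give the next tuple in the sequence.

[-80, l, 38]

First part: -26, -35, -44, -53, -62, -71 → -80 (−9 each step).
Letter: z, b, d, f, h, j → l (letters move forward 2 places in the alphabet, wrapping Z→A).
For the third part, alternating steps +7, +5, +7, +5, …: 2, 9, 14, 21, 26, 33 → 38.
So the next tuple is [-80, l, 38].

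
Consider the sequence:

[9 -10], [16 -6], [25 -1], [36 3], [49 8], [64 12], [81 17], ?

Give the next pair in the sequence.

[100 21]

First value: perfect squares: 3², 4², 5², …; 9, 16, 25, 36, 49, 64, 81 → 100.
Second value — alternating steps +4, +5, +4, +5, …: -10, -6, -1, 3, 8, 12, 17 → 21.
Putting it together: [100 21].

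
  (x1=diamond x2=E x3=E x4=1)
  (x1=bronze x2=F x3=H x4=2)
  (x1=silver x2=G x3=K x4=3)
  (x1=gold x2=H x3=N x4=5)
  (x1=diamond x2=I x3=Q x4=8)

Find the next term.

(x1=bronze x2=J x3=T x4=13)

X1: repeats diamond → bronze → silver → gold; diamond, bronze, silver, gold, diamond → bronze.
For the x2, letters move forward 1 place in the alphabet: E, F, G, H, I → J.
For the x3, letters move forward 3 places in the alphabet: E, H, K, N, Q → T.
X4 goes 1, 2, 3, 5, 8 → 13 (each term is the sum of the two before it).
Combining the parts gives (x1=bronze x2=J x3=T x4=13).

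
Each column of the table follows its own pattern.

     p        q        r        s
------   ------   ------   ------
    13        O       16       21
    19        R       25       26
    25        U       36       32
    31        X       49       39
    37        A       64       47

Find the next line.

For the column p, +6 each step: 13, 19, 25, 31, 37 → 43.
Column q goes O, R, U, X, A → D (letters move forward 3 places in the alphabet, wrapping Z→A).
Column r goes 16, 25, 36, 49, 64 → 81 (perfect squares: 4², 5², 6², …).
Column s goes 21, 26, 32, 39, 47 → 56 (differences are 5, 6, 7, … (increasing by 1 each time)).
So the next line is 43  D  81  56.

43  D  81  56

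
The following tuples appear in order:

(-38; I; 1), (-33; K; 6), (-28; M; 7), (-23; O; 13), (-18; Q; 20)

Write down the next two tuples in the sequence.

(-13; S; 33), (-8; U; 53)

First slot: +5 each step; -38, -33, -28, -23, -18 → -13 → -8.
Letter: letters move forward 2 places in the alphabet, so I, K, M, O, Q → S → U.
Third slot goes 1, 6, 7, 13, 20 → 33 → 53 (each term is the sum of the two before it).
So the next two tuples are (-13; S; 33) and (-8; U; 53).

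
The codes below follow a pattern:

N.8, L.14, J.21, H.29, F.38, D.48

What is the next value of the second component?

59

Second component — differences are 6, 7, 8, … (increasing by 1 each time): 8, 14, 21, 29, 38, 48 → 59.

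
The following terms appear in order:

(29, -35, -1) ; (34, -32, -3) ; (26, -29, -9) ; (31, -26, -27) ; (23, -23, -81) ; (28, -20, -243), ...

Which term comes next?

(20, -17, -729)

For the first coordinate, alternating steps +5, −8, +5, −8, …: 29, 34, 26, 31, 23, 28 → 20.
Second coordinate: -35, -32, -29, -26, -23, -20 → -17 (+3 each step).
Third coordinate: ×3 each step; -1, -3, -9, -27, -81, -243 → -729.
Putting it together: (20, -17, -729).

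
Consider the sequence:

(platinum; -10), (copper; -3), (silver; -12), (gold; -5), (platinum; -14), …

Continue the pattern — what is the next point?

Metal goes platinum, copper, silver, gold, platinum → copper (repeats platinum → copper → silver → gold).
Second part: alternating steps +7, −9, +7, −9, …; -10, -3, -12, -5, -14 → -7.
Putting it together: (copper; -7).

(copper; -7)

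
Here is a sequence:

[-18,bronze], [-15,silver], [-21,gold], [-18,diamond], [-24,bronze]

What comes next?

[-21,silver]

First value: alternating steps +3, −6, +3, −6, …; -18, -15, -21, -18, -24 → -21.
Rank goes bronze, silver, gold, diamond, bronze → silver (repeats bronze → silver → gold → diamond).
Combining the parts gives [-21,silver].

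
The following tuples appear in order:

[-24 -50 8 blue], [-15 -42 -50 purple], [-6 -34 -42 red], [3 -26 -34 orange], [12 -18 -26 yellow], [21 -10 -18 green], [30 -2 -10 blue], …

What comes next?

[39 6 -2 purple]

First coordinate: -24, -15, -6, 3, 12, 21, 30 → 39 (+9 each step).
Second coordinate: -50, -42, -34, -26, -18, -10, -2 → 6 (+8 each step).
Third coordinate goes 8, -50, -42, -34, -26, -18, -10 → -2 (always the previous value of the second coordinate).
Colour: blue, purple, red, orange, yellow, green, blue → purple (repeats blue → purple → red → orange → yellow → green).
So the next tuple is [39 6 -2 purple].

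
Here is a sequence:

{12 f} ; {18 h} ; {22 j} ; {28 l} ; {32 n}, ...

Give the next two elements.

First value: alternating steps +6, +4, +6, +4, …, so 12, 18, 22, 28, 32 → 38 → 42.
Letter goes f, h, j, l, n → p → r (letters move forward 2 places in the alphabet).
So the next two elements are {38 p} and {42 r}.

{38 p}, {42 r}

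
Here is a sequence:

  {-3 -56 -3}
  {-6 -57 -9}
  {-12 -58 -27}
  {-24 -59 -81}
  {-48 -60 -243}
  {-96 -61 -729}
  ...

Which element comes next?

{-192 -62 -2187}

First coordinate: -3, -6, -12, -24, -48, -96 → -192 (×2 each step).
Second coordinate: −1 each step, so -56, -57, -58, -59, -60, -61 → -62.
Third coordinate: -3, -9, -27, -81, -243, -729 → -2187 (×3 each step).
Putting it together: {-192 -62 -2187}.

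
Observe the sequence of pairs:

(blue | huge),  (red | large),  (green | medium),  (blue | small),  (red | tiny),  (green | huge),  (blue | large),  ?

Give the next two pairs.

Colour — repeats blue → red → green: blue, red, green, blue, red, green, blue → red → green.
Size: repeats huge → large → medium → small → tiny, so huge, large, medium, small, tiny, huge, large → medium → small.
So the next two pairs are (red | medium) and (green | small).

(red | medium), (green | small)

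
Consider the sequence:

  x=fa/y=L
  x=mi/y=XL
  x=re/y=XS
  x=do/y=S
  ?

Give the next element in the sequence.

X: runs backward through the solfège scale do→ti, so fa, mi, re, do → ti.
Y: L, XL, XS, S → M (runs through clothing sizes XS→XL).
Putting it together: x=ti/y=M.

x=ti/y=M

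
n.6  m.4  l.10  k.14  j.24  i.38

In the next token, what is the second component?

Second component: each term is the sum of the two before it, so 6, 4, 10, 14, 24, 38 → 62.

62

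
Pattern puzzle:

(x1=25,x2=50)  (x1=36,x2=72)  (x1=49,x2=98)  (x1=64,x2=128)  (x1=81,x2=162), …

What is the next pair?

X1 goes 25, 36, 49, 64, 81 → 100 (perfect squares: 5², 6², 7², …).
X2: always 2 × the x1, so 50, 72, 98, 128, 162 → 200.
So the next pair is (x1=100,x2=200).

(x1=100,x2=200)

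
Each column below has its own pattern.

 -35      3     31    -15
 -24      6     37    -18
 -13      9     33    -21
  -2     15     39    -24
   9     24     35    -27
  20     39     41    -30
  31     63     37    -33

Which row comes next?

42  102  43  -36

For the first component, +11 each step: -35, -24, -13, -2, 9, 20, 31 → 42.
Second component: 3, 6, 9, 15, 24, 39, 63 → 102 (each term is the sum of the two before it).
Third component: alternating steps +6, −4, +6, −4, …, so 31, 37, 33, 39, 35, 41, 37 → 43.
Fourth component goes -15, -18, -21, -24, -27, -30, -33 → -36 (−3 each step).
Combining the parts gives 42  102  43  -36.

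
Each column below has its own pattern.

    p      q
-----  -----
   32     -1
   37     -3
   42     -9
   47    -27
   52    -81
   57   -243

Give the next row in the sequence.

Column p goes 32, 37, 42, 47, 52, 57 → 62 (+5 each step).
Column q goes -1, -3, -9, -27, -81, -243 → -729 (×3 each step).
Combining the parts gives 62  -729.

62  -729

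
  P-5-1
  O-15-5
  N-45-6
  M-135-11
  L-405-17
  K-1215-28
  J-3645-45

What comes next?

I-10935-73

For the letter, letters move back 1 place in the alphabet: P, O, N, M, L, K, J → I.
Second component goes 5, 15, 45, 135, 405, 1215, 3645 → 10935 (×3 each step).
Third component: each term is the sum of the two before it; 1, 5, 6, 11, 17, 28, 45 → 73.
Combining the parts gives I-10935-73.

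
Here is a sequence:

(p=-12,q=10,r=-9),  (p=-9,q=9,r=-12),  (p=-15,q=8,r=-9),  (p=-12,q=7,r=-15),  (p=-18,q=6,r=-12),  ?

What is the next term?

P: alternating steps +3, −6, +3, −6, …, so -12, -9, -15, -12, -18 → -15.
Q — −1 each step: 10, 9, 8, 7, 6 → 5.
R: always the previous value of the p; -9, -12, -9, -15, -12 → -18.
Combining the parts gives (p=-15,q=5,r=-18).

(p=-15,q=5,r=-18)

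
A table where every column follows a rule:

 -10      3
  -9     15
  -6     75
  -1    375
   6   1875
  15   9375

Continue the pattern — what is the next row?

First component goes -10, -9, -6, -1, 6, 15 → 26 (differences are 1, 3, 5, … (increasing by 2 each time)).
Second component: ×5 each step, so 3, 15, 75, 375, 1875, 9375 → 46875.
Putting it together: 26  46875.

26  46875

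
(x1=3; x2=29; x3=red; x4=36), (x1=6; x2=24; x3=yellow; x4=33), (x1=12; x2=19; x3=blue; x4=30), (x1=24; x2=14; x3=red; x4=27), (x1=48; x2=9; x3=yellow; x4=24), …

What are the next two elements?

X1 — ×2 each step: 3, 6, 12, 24, 48 → 96 → 192.
X2: 29, 24, 19, 14, 9 → 4 → -1 (−5 each step).
X3 goes red, yellow, blue, red, yellow → blue → red (repeats red → yellow → blue).
For the x4, −3 each step: 36, 33, 30, 27, 24 → 21 → 18.
Putting the parts together: (x1=96; x2=4; x3=blue; x4=21) and then (x1=192; x2=-1; x3=red; x4=18).

(x1=96; x2=4; x3=blue; x4=21), (x1=192; x2=-1; x3=red; x4=18)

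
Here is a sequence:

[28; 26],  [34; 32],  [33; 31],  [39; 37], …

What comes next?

First coordinate: alternating steps +6, −1, +6, −1, …; 28, 34, 33, 39 → 38.
For the second coordinate, always 2 less than the first coordinate: 26, 32, 31, 37 → 36.
Combining the parts gives [38; 36].

[38; 36]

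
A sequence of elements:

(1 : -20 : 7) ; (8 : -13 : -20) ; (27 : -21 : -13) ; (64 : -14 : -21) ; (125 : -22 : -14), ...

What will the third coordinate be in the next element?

Second coordinate — alternating steps +7, −8, +7, −8, …: -20, -13, -21, -14, -22 → -15.
Third coordinate: always the previous value of the second coordinate, so 7, -20, -13, -21, -14 → -22.

-22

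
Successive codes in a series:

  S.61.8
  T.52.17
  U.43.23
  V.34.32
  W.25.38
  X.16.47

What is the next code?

Letter goes S, T, U, V, W, X → Y (letters move forward 1 place in the alphabet).
Second component goes 61, 52, 43, 34, 25, 16 → 7 (−9 each step).
Third component goes 8, 17, 23, 32, 38, 47 → 53 (alternating steps +9, +6, +9, +6, …).
Combining the parts gives Y.7.53.

Y.7.53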